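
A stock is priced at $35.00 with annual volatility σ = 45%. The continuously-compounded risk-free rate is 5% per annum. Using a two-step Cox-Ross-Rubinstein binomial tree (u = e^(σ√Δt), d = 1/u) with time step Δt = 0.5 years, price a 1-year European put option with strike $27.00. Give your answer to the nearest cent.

$2.35

CRR parameters: u = e^(σ√Δt) = e^(0.45·√0.5) = 1.3746, d = 1/u = 0.7275
Per-period rate: rΔt = 0.05·0.5 = 0.025, so R = e^0.025 = 1.0253
Risk-neutral probability p = (e^0.025 − 0.7275)/(1.3746 − 0.7275) = 0.2979/0.6472 = 0.4602
Terminal stock prices: S_uu = 66.14, S_ud = 35, S_dd = 18.52
Terminal payoffs (K − S): max(-39.14, 0) = 0, max(-8, 0) = 0, max(8.478, 0) = 8.478
Node u (S = 48.11): V_u = e^(−0.025)·[0.4602·0.0000 + 0.5398·0.0000] = 0.0000
Node d (S = 25.46): V_d = e^(−0.025)·[0.4602·0.0000 + 0.5398·8.4781] = 4.4633
Node 0 (S = 35): V_0 = e^(−0.025)·[0.4602·0.0000 + 0.5398·4.4633] = 2.3496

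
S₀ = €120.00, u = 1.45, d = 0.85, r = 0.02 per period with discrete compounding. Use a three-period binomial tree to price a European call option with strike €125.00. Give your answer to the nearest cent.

Risk-neutral probability p = (1 + 0.02 − 0.85)/(1.45 − 0.85) = 0.1700/0.6000 = 0.2833
Terminal stock prices: S_uuu = 365.8, S_uud = 214.5, S_udd = 125.7, S_ddd = 73.69
Terminal payoffs (S − K): max(240.8, 0) = 240.8, max(89.46, 0) = 89.46, max(0.715, 0) = 0.715, max(-51.31, 0) = 0
Node uu (S = 252.3): V_uu = 1/1.02·[0.2833·240.8350 + 0.7167·89.4550] = 129.7510
Node ud (S = 147.9): V_ud = 1/1.02·[0.2833·89.4550 + 0.7167·0.7150] = 25.3510
Node dd (S = 86.7): V_dd = 1/1.02·[0.2833·0.7150 + 0.7167·0.0000] = 0.1986
Node u (S = 174): V_u = 1/1.02·[0.2833·129.7510 + 0.7167·25.3510] = 53.8539
Node d (S = 102): V_d = 1/1.02·[0.2833·25.3510 + 0.7167·0.1986] = 7.1815
Node 0 (S = 120): V_0 = 1/1.02·[0.2833·53.8539 + 0.7167·7.1815] = 20.0052

€20.01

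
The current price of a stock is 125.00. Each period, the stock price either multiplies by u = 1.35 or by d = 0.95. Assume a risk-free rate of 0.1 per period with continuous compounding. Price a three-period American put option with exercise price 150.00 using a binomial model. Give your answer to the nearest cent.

Risk-neutral probability p = (e^0.1 − 0.95)/(1.35 − 0.95) = 0.1552/0.4000 = 0.3879
Terminal stock prices: S_uuu = 307.5, S_uud = 216.4, S_udd = 152.3, S_ddd = 107.2
Terminal payoffs (K − S): max(-157.5, 0) = 0, max(-66.42, 0) = 0, max(-2.297, 0) = 0, max(42.83, 0) = 42.83
Node uu (S = 227.8): continuation = e^(−0.1)·[0.3879·0.0000 + 0.6121·0.0000] = 0.0000; exercise value = 0.0000 ≤ continuation, so V_uu = 0.0000
Node ud (S = 160.3): continuation = e^(−0.1)·[0.3879·0.0000 + 0.6121·0.0000] = 0.0000; exercise value = 0.0000 ≤ continuation, so V_ud = 0.0000
Node dd (S = 112.8): continuation = e^(−0.1)·[0.3879·0.0000 + 0.6121·42.8281] = 23.7193; exercise value = 37.1875 > continuation, so V_dd = 37.1875 (exercise)
Node u (S = 168.8): continuation = e^(−0.1)·[0.3879·0.0000 + 0.6121·0.0000] = 0.0000; exercise value = 0.0000 ≤ continuation, so V_u = 0.0000
Node d (S = 118.8): continuation = e^(−0.1)·[0.3879·0.0000 + 0.6121·37.1875] = 20.5954; exercise value = 31.2500 > continuation, so V_d = 31.2500 (exercise)
Node 0 (S = 125): continuation = e^(−0.1)·[0.3879·0.0000 + 0.6121·31.2500] = 17.3071; exercise value = 25.0000 > continuation, so V_0 = 25.0000 (exercise)

25.00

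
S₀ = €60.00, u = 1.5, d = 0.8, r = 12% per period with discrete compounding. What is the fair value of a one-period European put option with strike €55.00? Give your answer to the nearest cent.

€3.39

Risk-neutral probability p = (1 + 0.12 − 0.8)/(1.5 − 0.8) = 0.3200/0.7000 = 0.4571
Terminal stock prices: S_u = 90, S_d = 48
Terminal payoffs (K − S): max(-35, 0) = 0, max(7, 0) = 7
Node 0 (S = 60): V_0 = 1/1.12·[0.4571·0.0000 + 0.5429·7.0000] = 3.3929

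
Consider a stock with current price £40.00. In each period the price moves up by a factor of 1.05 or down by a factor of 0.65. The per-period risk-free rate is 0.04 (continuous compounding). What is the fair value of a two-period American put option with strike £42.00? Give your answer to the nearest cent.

Risk-neutral probability p = (e^0.04 − 0.65)/(1.05 − 0.65) = 0.3908/0.4000 = 0.9770
Terminal stock prices: S_uu = 44.1, S_ud = 27.3, S_dd = 16.9
Terminal payoffs (K − S): max(-2.1, 0) = 0, max(14.7, 0) = 14.7, max(25.1, 0) = 25.1
Node u (S = 42): continuation = e^(−0.04)·[0.9770·0.0000 + 0.0230·14.7000] = 0.3245; exercise value = 0.0000 ≤ continuation, so V_u = 0.3245
Node d (S = 26): continuation = e^(−0.04)·[0.9770·14.7000 + 0.0230·25.1000] = 14.3532; exercise value = 16.0000 > continuation, so V_d = 16.0000 (exercise)
Node 0 (S = 40): continuation = e^(−0.04)·[0.9770·0.3245 + 0.0230·16.0000] = 0.6577; exercise value = 2.0000 > continuation, so V_0 = 2.0000 (exercise)

£2.00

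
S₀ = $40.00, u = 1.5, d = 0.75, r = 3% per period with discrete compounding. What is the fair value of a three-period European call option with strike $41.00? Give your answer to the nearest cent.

Risk-neutral probability p = (1 + 0.03 − 0.75)/(1.5 − 0.75) = 0.2800/0.7500 = 0.3733
Terminal stock prices: S_uuu = 135, S_uud = 67.5, S_udd = 33.75, S_ddd = 16.88
Terminal payoffs (S − K): max(94, 0) = 94, max(26.5, 0) = 26.5, max(-7.25, 0) = 0, max(-24.12, 0) = 0
Node uu (S = 90): V_uu = 1/1.03·[0.3733·94.0000 + 0.6267·26.5000] = 50.1942
Node ud (S = 45): V_ud = 1/1.03·[0.3733·26.5000 + 0.6267·0.0000] = 9.6052
Node dd (S = 22.5): V_dd = 1/1.03·[0.3733·0.0000 + 0.6267·0.0000] = 0.0000
Node u (S = 60): V_u = 1/1.03·[0.3733·50.1942 + 0.6267·9.6052] = 24.0373
Node d (S = 30): V_d = 1/1.03·[0.3733·9.6052 + 0.6267·0.0000] = 3.4815
Node 0 (S = 40): V_0 = 1/1.03·[0.3733·24.0373 + 0.6267·3.4815] = 10.8307

$10.83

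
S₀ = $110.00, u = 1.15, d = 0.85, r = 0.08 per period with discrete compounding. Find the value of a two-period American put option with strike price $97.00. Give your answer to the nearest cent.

$0.82

Risk-neutral probability p = (1 + 0.08 − 0.85)/(1.15 − 0.85) = 0.2300/0.3000 = 0.7667
Terminal stock prices: S_uu = 145.5, S_ud = 107.5, S_dd = 79.47
Terminal payoffs (K − S): max(-48.47, 0) = 0, max(-10.52, 0) = 0, max(17.53, 0) = 17.53
Node u (S = 126.5): continuation = 1/1.08·[0.7667·0.0000 + 0.2333·0.0000] = 0.0000; exercise value = 0.0000 ≤ continuation, so V_u = 0.0000
Node d (S = 93.5): continuation = 1/1.08·[0.7667·0.0000 + 0.2333·17.5250] = 3.7863; exercise value = 3.5000 ≤ continuation, so V_d = 3.7863
Node 0 (S = 110): continuation = 1/1.08·[0.7667·0.0000 + 0.2333·3.7863] = 0.8180; exercise value = 0.0000 ≤ continuation, so V_0 = 0.8180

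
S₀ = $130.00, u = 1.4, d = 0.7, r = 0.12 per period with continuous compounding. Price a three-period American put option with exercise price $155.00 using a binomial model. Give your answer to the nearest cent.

$27.26

Risk-neutral probability p = (e^0.12 − 0.7)/(1.4 − 0.7) = 0.4275/0.7000 = 0.6107
Terminal stock prices: S_uuu = 356.7, S_uud = 178.4, S_udd = 89.18, S_ddd = 44.59
Terminal payoffs (K − S): max(-201.7, 0) = 0, max(-23.36, 0) = 0, max(65.82, 0) = 65.82, max(110.4, 0) = 110.4
Node uu (S = 254.8): continuation = e^(−0.12)·[0.6107·0.0000 + 0.3893·0.0000] = 0.0000; exercise value = 0.0000 ≤ continuation, so V_uu = 0.0000
Node ud (S = 127.4): continuation = e^(−0.12)·[0.6107·0.0000 + 0.3893·65.8200] = 22.7256; exercise value = 27.6000 > continuation, so V_ud = 27.6000 (exercise)
Node dd (S = 63.7): continuation = e^(−0.12)·[0.6107·65.8200 + 0.3893·110.4100] = 73.7727; exercise value = 91.3000 > continuation, so V_dd = 91.3000 (exercise)
Node u (S = 182): continuation = e^(−0.12)·[0.6107·0.0000 + 0.3893·27.6000] = 9.5294; exercise value = 0.0000 ≤ continuation, so V_u = 9.5294
Node d (S = 91): continuation = e^(−0.12)·[0.6107·27.6000 + 0.3893·91.3000] = 46.4727; exercise value = 64.0000 > continuation, so V_d = 64.0000 (exercise)
Node 0 (S = 130): continuation = e^(−0.12)·[0.6107·9.5294 + 0.3893·64.0000] = 27.2589; exercise value = 25.0000 ≤ continuation, so V_0 = 27.2589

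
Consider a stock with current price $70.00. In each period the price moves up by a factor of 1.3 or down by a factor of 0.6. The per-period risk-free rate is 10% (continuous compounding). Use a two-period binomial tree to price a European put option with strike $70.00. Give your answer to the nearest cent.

Risk-neutral probability p = (e^0.1 − 0.6)/(1.3 − 0.6) = 0.5052/0.7000 = 0.7217
Terminal stock prices: S_uu = 118.3, S_ud = 54.6, S_dd = 25.2
Terminal payoffs (K − S): max(-48.3, 0) = 0, max(15.4, 0) = 15.4, max(44.8, 0) = 44.8
Node u (S = 91): V_u = e^(−0.1)·[0.7217·0.0000 + 0.2783·15.4000] = 3.8784
Node d (S = 42): V_d = e^(−0.1)·[0.7217·15.4000 + 0.2783·44.8000] = 21.3386
Node 0 (S = 70): V_0 = e^(−0.1)·[0.7217·3.8784 + 0.2783·21.3386] = 7.9065

$7.91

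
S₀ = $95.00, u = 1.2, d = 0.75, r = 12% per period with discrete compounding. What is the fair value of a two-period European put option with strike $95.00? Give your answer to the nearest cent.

Risk-neutral probability p = (1 + 0.12 − 0.75)/(1.2 − 0.75) = 0.3700/0.4500 = 0.8222
Terminal stock prices: S_uu = 136.8, S_ud = 85.5, S_dd = 53.44
Terminal payoffs (K − S): max(-41.8, 0) = 0, max(9.5, 0) = 9.5, max(41.56, 0) = 41.56
Node u (S = 114): V_u = 1/1.12·[0.8222·0.0000 + 0.1778·9.5000] = 1.5079
Node d (S = 71.25): V_d = 1/1.12·[0.8222·9.5000 + 0.1778·41.5625] = 13.5714
Node 0 (S = 95): V_0 = 1/1.12·[0.8222·1.5079 + 0.1778·13.5714] = 3.2612

$3.26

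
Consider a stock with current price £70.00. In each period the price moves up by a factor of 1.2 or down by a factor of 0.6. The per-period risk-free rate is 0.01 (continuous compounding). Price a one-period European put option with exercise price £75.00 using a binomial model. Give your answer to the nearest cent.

Risk-neutral probability p = (e^0.01 − 0.6)/(1.2 − 0.6) = 0.4101/0.6000 = 0.6834
Terminal stock prices: S_u = 84, S_d = 42
Terminal payoffs (K − S): max(-9, 0) = 0, max(33, 0) = 33
Node 0 (S = 70): V_0 = e^(−0.01)·[0.6834·0.0000 + 0.3166·33.0000] = 10.3433

£10.34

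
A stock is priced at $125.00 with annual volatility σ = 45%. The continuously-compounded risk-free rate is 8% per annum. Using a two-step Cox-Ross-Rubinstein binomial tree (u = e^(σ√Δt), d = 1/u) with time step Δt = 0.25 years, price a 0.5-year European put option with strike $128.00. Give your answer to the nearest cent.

$13.58

CRR parameters: u = e^(σ√Δt) = e^(0.45·√0.25) = 1.2523, d = 1/u = 0.7985
Per-period rate: rΔt = 0.08·0.25 = 0.02, so R = e^0.02 = 1.0202
Risk-neutral probability p = (e^0.02 − 0.7985)/(1.2523 − 0.7985) = 0.2217/0.4538 = 0.4885
Terminal stock prices: S_uu = 196, S_ud = 125, S_dd = 79.7
Terminal payoffs (K − S): max(-68.04, 0) = 0, max(3, 0) = 3, max(48.3, 0) = 48.3
Node u (S = 156.5): V_u = e^(−0.02)·[0.4885·0.0000 + 0.5115·3.0000] = 1.5041
Node d (S = 99.81): V_d = e^(−0.02)·[0.4885·3.0000 + 0.5115·48.2965] = 25.6509
Node 0 (S = 125): V_0 = e^(−0.02)·[0.4885·1.5041 + 0.5115·25.6509] = 13.5808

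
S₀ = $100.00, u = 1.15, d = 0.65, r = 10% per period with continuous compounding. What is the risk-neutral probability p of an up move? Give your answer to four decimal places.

p = 0.9103

Risk-neutral probability p = (e^0.1 − 0.65)/(1.15 − 0.65) = 0.4552/0.5000 = 0.9103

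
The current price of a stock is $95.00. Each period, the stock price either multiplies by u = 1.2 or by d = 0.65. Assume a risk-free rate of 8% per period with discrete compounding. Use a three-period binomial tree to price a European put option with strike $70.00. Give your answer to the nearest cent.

Risk-neutral probability p = (1 + 0.08 − 0.65)/(1.2 − 0.65) = 0.4300/0.5500 = 0.7818
Terminal stock prices: S_uuu = 164.2, S_uud = 88.92, S_udd = 48.17, S_ddd = 26.09
Terminal payoffs (K − S): max(-94.16, 0) = 0, max(-18.92, 0) = 0, max(21.83, 0) = 21.83, max(43.91, 0) = 43.91
Node uu (S = 136.8): V_uu = 1/1.08·[0.7818·0.0000 + 0.2182·0.0000] = 0.0000
Node ud (S = 74.1): V_ud = 1/1.08·[0.7818·0.0000 + 0.2182·21.8350] = 4.4111
Node dd (S = 40.14): V_dd = 1/1.08·[0.7818·21.8350 + 0.2182·43.9106] = 24.6773
Node u (S = 114): V_u = 1/1.08·[0.7818·0.0000 + 0.2182·4.4111] = 0.8911
Node d (S = 61.75): V_d = 1/1.08·[0.7818·4.4111 + 0.2182·24.6773] = 8.1785
Node 0 (S = 95): V_0 = 1/1.08·[0.7818·0.8911 + 0.2182·8.1785] = 2.2973

$2.30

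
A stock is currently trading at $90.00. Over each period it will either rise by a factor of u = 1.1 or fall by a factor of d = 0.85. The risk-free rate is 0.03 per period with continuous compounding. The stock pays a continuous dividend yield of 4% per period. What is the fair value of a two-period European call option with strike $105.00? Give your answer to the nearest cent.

Per-period risk-free factor R = e^0.03 = 1.0305; dividend-adjusted growth = e^(0.03−0.04) = 0.9900.
Risk-neutral probability p = (0.9900 − 0.85)/(1.1 − 0.85) = 0.1400/0.2500 = 0.5602
Terminal stock prices: S_uu = 108.9, S_ud = 84.15, S_dd = 65.02
Terminal payoffs (S − K): max(3.9, 0) = 3.9, max(-20.85, 0) = 0, max(-39.98, 0) = 0
Node u (S = 99): V_u = e^(−0.03)·[0.5602·3.9000 + 0.4398·0.0000] = 2.1202
Node d (S = 76.5): V_d = e^(−0.03)·[0.5602·0.0000 + 0.4398·0.0000] = 0.0000
Node 0 (S = 90): V_0 = e^(−0.03)·[0.5602·2.1202 + 0.4398·0.0000] = 1.1526

$1.15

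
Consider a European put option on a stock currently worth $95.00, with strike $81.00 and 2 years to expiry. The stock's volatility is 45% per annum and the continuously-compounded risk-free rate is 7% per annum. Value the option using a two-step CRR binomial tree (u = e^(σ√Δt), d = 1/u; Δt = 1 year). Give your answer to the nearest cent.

CRR parameters: u = e^(σ√Δt) = e^(0.45·√1) = 1.5683, d = 1/u = 0.6376
Per-period rate: rΔt = 0.07·1 = 0.07, so R = e^0.07 = 1.0725
Risk-neutral probability p = (e^0.07 − 0.6376)/(1.5683 − 0.6376) = 0.4349/0.9307 = 0.4673
Terminal stock prices: S_uu = 233.7, S_ud = 95, S_dd = 38.62
Terminal payoffs (K − S): max(-152.7, 0) = 0, max(-14, 0) = 0, max(42.38, 0) = 42.38
Node u (S = 149): V_u = e^(−0.07)·[0.4673·0.0000 + 0.5327·0.0000] = 0.0000
Node d (S = 60.57): V_d = e^(−0.07)·[0.4673·0.0000 + 0.5327·42.3759] = 21.0487
Node 0 (S = 95): V_0 = e^(−0.07)·[0.4673·0.0000 + 0.5327·21.0487] = 10.4552

$10.46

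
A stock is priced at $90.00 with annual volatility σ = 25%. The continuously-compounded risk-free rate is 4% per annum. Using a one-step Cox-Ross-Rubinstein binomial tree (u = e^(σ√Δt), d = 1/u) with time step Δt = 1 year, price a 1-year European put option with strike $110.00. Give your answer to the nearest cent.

CRR parameters: u = e^(σ√Δt) = e^(0.25·√1) = 1.2840, d = 1/u = 0.7788
Per-period rate: rΔt = 0.04·1 = 0.04, so R = e^0.04 = 1.0408
Risk-neutral probability p = (e^0.04 − 0.7788)/(1.2840 − 0.7788) = 0.2620/0.5052 = 0.5186
Terminal stock prices: S_u = 115.6, S_d = 70.09
Terminal payoffs (K − S): max(-5.562, 0) = 0, max(39.91, 0) = 39.91
Node 0 (S = 90): V_0 = e^(−0.04)·[0.5186·0.0000 + 0.4814·39.9079] = 18.4583

$18.46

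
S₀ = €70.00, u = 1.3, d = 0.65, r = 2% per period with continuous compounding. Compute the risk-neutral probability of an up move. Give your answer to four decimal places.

Risk-neutral probability p = (e^0.02 − 0.65)/(1.3 − 0.65) = 0.3702/0.6500 = 0.5695

p = 0.5695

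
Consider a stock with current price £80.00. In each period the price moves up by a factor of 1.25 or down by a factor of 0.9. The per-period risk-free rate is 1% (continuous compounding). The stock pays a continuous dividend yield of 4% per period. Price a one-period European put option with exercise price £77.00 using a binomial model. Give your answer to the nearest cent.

Per-period risk-free factor R = e^0.01 = 1.0101; dividend-adjusted growth = e^(0.01−0.04) = 0.9704.
Risk-neutral probability p = (0.9704 − 0.9)/(1.25 − 0.9) = 0.0704/0.3500 = 0.2013
Terminal stock prices: S_u = 100, S_d = 72
Terminal payoffs (K − S): max(-23, 0) = 0, max(5, 0) = 5
Node 0 (S = 80): V_0 = e^(−0.01)·[0.2013·0.0000 + 0.7987·5.0000] = 3.9539

£3.95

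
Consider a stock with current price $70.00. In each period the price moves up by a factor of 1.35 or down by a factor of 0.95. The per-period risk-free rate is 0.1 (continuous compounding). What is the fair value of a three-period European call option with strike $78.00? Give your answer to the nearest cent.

Risk-neutral probability p = (e^0.1 − 0.95)/(1.35 − 0.95) = 0.1552/0.4000 = 0.3879
Terminal stock prices: S_uuu = 172.2, S_uud = 121.2, S_udd = 85.29, S_ddd = 60.02
Terminal payoffs (S − K): max(94.23, 0) = 94.23, max(43.2, 0) = 43.2, max(7.286, 0) = 7.286, max(-17.98, 0) = 0
Node uu (S = 127.6): V_uu = e^(−0.1)·[0.3879·94.2263 + 0.6121·43.1963] = 56.9977
Node ud (S = 89.77): V_ud = e^(−0.1)·[0.3879·43.1963 + 0.6121·7.2862] = 19.1977
Node dd (S = 63.17): V_dd = e^(−0.1)·[0.3879·7.2862 + 0.6121·0.0000] = 2.5576
Node u (S = 94.5): V_u = e^(−0.1)·[0.3879·56.9977 + 0.6121·19.1977] = 30.6390
Node d (S = 66.5): V_d = e^(−0.1)·[0.3879·19.1977 + 0.6121·2.5576] = 8.1550
Node 0 (S = 70): V_0 = e^(−0.1)·[0.3879·30.6390 + 0.6121·8.1550] = 15.2711

$15.27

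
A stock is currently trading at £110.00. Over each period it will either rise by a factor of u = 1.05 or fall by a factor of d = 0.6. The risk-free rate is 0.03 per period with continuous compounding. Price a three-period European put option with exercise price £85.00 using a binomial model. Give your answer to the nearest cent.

£1.55

Risk-neutral probability p = (e^0.03 − 0.6)/(1.05 − 0.6) = 0.4305/0.4500 = 0.9566
Terminal stock prices: S_uuu = 127.3, S_uud = 72.77, S_udd = 41.58, S_ddd = 23.76
Terminal payoffs (K − S): max(-42.34, 0) = 0, max(12.23, 0) = 12.23, max(43.42, 0) = 43.42, max(61.24, 0) = 61.24
Node uu (S = 121.3): V_uu = e^(−0.03)·[0.9566·0.0000 + 0.0434·12.2350] = 0.5157
Node ud (S = 69.3): V_ud = e^(−0.03)·[0.9566·12.2350 + 0.0434·43.4200] = 13.1879
Node dd (S = 39.6): V_dd = e^(−0.03)·[0.9566·43.4200 + 0.0434·61.2400] = 42.8879
Node u (S = 115.5): V_u = e^(−0.03)·[0.9566·0.5157 + 0.0434·13.1879] = 1.0346
Node d (S = 66): V_d = e^(−0.03)·[0.9566·13.1879 + 0.0434·42.8879] = 14.0500
Node 0 (S = 110): V_0 = e^(−0.03)·[0.9566·1.0346 + 0.0434·14.0500] = 1.5526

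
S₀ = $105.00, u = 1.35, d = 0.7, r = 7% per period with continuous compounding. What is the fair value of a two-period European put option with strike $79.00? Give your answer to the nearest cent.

$4.37

Risk-neutral probability p = (e^0.07 − 0.7)/(1.35 − 0.7) = 0.3725/0.6500 = 0.5731
Terminal stock prices: S_uu = 191.4, S_ud = 99.22, S_dd = 51.45
Terminal payoffs (K − S): max(-112.4, 0) = 0, max(-20.22, 0) = 0, max(27.55, 0) = 27.55
Node u (S = 141.8): V_u = e^(−0.07)·[0.5731·0.0000 + 0.4269·0.0000] = 0.0000
Node d (S = 73.5): V_d = e^(−0.07)·[0.5731·0.0000 + 0.4269·27.5500] = 10.9662
Node 0 (S = 105): V_0 = e^(−0.07)·[0.5731·0.0000 + 0.4269·10.9662] = 4.3651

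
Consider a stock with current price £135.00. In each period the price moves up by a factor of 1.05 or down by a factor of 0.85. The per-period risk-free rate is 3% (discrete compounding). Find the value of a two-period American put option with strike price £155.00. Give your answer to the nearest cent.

Risk-neutral probability p = (1 + 0.03 − 0.85)/(1.05 − 0.85) = 0.1800/0.2000 = 0.9000
Terminal stock prices: S_uu = 148.8, S_ud = 120.5, S_dd = 97.54
Terminal payoffs (K − S): max(6.162, 0) = 6.162, max(34.51, 0) = 34.51, max(57.46, 0) = 57.46
Node u (S = 141.8): continuation = 1/1.03·[0.9000·6.1625 + 0.1000·34.5125] = 8.7354; exercise value = 13.2500 > continuation, so V_u = 13.2500 (exercise)
Node d (S = 114.8): continuation = 1/1.03·[0.9000·34.5125 + 0.1000·57.4625] = 35.7354; exercise value = 40.2500 > continuation, so V_d = 40.2500 (exercise)
Node 0 (S = 135): continuation = 1/1.03·[0.9000·13.2500 + 0.1000·40.2500] = 15.4854; exercise value = 20.0000 > continuation, so V_0 = 20.0000 (exercise)

£20.00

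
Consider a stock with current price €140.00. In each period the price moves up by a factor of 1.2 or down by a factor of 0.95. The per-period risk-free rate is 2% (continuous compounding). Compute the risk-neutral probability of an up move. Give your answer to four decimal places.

Risk-neutral probability p = (e^0.02 − 0.95)/(1.2 − 0.95) = 0.0702/0.2500 = 0.2808

p = 0.2808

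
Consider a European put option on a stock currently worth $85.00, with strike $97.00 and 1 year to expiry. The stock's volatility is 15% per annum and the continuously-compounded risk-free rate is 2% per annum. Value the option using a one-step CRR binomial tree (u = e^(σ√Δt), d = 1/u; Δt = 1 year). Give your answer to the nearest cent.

$10.99

CRR parameters: u = e^(σ√Δt) = e^(0.15·√1) = 1.1618, d = 1/u = 0.8607
Per-period rate: rΔt = 0.02·1 = 0.02, so R = e^0.02 = 1.0202
Risk-neutral probability p = (e^0.02 − 0.8607)/(1.1618 − 0.8607) = 0.1595/0.3011 = 0.5297
Terminal stock prices: S_u = 98.76, S_d = 73.16
Terminal payoffs (K − S): max(-1.756, 0) = 0, max(23.84, 0) = 23.84
Node 0 (S = 85): V_0 = e^(−0.02)·[0.5297·0.0000 + 0.4703·23.8398] = 10.9909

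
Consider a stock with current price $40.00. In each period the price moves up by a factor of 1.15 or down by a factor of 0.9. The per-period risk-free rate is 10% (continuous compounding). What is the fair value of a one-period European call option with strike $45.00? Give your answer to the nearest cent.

$0.74

Risk-neutral probability p = (e^0.1 − 0.9)/(1.15 − 0.9) = 0.2052/0.2500 = 0.8207
Terminal stock prices: S_u = 46, S_d = 36
Terminal payoffs (S − K): max(1, 0) = 1, max(-9, 0) = 0
Node 0 (S = 40): V_0 = e^(−0.1)·[0.8207·1.0000 + 0.1793·0.0000] = 0.7426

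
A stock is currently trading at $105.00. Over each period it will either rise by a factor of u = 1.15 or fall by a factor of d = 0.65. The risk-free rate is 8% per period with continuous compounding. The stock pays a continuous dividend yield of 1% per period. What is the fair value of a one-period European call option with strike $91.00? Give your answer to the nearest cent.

Per-period risk-free factor R = e^0.08 = 1.0833; dividend-adjusted growth = e^(0.08−0.01) = 1.0725.
Risk-neutral probability p = (1.0725 − 0.65)/(1.15 − 0.65) = 0.4225/0.5000 = 0.8450
Terminal stock prices: S_u = 120.7, S_d = 68.25
Terminal payoffs (S − K): max(29.75, 0) = 29.75, max(-22.75, 0) = 0
Node 0 (S = 105): V_0 = e^(−0.08)·[0.8450·29.7500 + 0.1550·0.0000] = 23.2064

$23.21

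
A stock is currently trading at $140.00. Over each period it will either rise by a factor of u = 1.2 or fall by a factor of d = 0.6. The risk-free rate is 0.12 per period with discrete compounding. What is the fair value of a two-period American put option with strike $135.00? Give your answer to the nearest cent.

Risk-neutral probability p = (1 + 0.12 − 0.6)/(1.2 − 0.6) = 0.5200/0.6000 = 0.8667
Terminal stock prices: S_uu = 201.6, S_ud = 100.8, S_dd = 50.4
Terminal payoffs (K − S): max(-66.6, 0) = 0, max(34.2, 0) = 34.2, max(84.6, 0) = 84.6
Node u (S = 168): continuation = 1/1.12·[0.8667·0.0000 + 0.1333·34.2000] = 4.0714; exercise value = 0.0000 ≤ continuation, so V_u = 4.0714
Node d (S = 84): continuation = 1/1.12·[0.8667·34.2000 + 0.1333·84.6000] = 36.5357; exercise value = 51.0000 > continuation, so V_d = 51.0000 (exercise)
Node 0 (S = 140): continuation = 1/1.12·[0.8667·4.0714 + 0.1333·51.0000] = 9.2219; exercise value = 0.0000 ≤ continuation, so V_0 = 9.2219

$9.22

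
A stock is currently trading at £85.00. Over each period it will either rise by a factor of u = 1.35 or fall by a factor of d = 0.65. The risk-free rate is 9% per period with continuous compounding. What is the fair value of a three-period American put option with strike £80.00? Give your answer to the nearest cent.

£10.31

Risk-neutral probability p = (e^0.09 − 0.65)/(1.35 − 0.65) = 0.4442/0.7000 = 0.6345
Terminal stock prices: S_uuu = 209.1, S_uud = 100.7, S_udd = 48.48, S_ddd = 23.34
Terminal payoffs (K − S): max(-129.1, 0) = 0, max(-20.69, 0) = 0, max(31.52, 0) = 31.52, max(56.66, 0) = 56.66
Node uu (S = 154.9): continuation = e^(−0.09)·[0.6345·0.0000 + 0.3655·0.0000] = 0.0000; exercise value = 0.0000 ≤ continuation, so V_uu = 0.0000
Node ud (S = 74.59): continuation = e^(−0.09)·[0.6345·0.0000 + 0.3655·31.5181] = 10.5274; exercise value = 5.4125 ≤ continuation, so V_ud = 10.5274
Node dd (S = 35.91): continuation = e^(−0.09)·[0.6345·31.5181 + 0.3655·56.6569] = 37.2020; exercise value = 44.0875 > continuation, so V_dd = 44.0875 (exercise)
Node u (S = 114.8): continuation = e^(−0.09)·[0.6345·0.0000 + 0.3655·10.5274] = 3.5162; exercise value = 0.0000 ≤ continuation, so V_u = 3.5162
Node d (S = 55.25): continuation = e^(−0.09)·[0.6345·10.5274 + 0.3655·44.0875] = 20.8307; exercise value = 24.7500 > continuation, so V_d = 24.7500 (exercise)
Node 0 (S = 85): continuation = e^(−0.09)·[0.6345·3.5162 + 0.3655·24.7500] = 10.3059; exercise value = 0.0000 ≤ continuation, so V_0 = 10.3059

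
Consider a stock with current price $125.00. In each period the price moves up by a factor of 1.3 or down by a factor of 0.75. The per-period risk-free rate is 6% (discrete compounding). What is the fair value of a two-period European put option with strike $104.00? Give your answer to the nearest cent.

Risk-neutral probability p = (1 + 0.06 − 0.75)/(1.3 − 0.75) = 0.3100/0.5500 = 0.5636
Terminal stock prices: S_uu = 211.3, S_ud = 121.9, S_dd = 70.31
Terminal payoffs (K − S): max(-107.3, 0) = 0, max(-17.88, 0) = 0, max(33.69, 0) = 33.69
Node u (S = 162.5): V_u = 1/1.06·[0.5636·0.0000 + 0.4364·0.0000] = 0.0000
Node d (S = 93.75): V_d = 1/1.06·[0.5636·0.0000 + 0.4364·33.6875] = 13.8679
Node 0 (S = 125): V_0 = 1/1.06·[0.5636·0.0000 + 0.4364·13.8679] = 5.7089

$5.71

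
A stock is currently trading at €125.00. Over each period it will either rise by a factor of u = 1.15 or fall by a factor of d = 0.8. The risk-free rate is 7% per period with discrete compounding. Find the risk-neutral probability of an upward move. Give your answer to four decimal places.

Risk-neutral probability p = (1 + 0.07 − 0.8)/(1.15 − 0.8) = 0.2700/0.3500 = 0.7714

p = 0.7714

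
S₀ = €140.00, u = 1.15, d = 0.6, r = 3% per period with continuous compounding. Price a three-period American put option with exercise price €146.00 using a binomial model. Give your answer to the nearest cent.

€25.24

Risk-neutral probability p = (e^0.03 − 0.6)/(1.15 − 0.6) = 0.4305/0.5500 = 0.7826
Terminal stock prices: S_uuu = 212.9, S_uud = 111.1, S_udd = 57.96, S_ddd = 30.24
Terminal payoffs (K − S): max(-66.92, 0) = 0, max(34.91, 0) = 34.91, max(88.04, 0) = 88.04, max(115.8, 0) = 115.8
Node uu (S = 185.1): continuation = e^(−0.03)·[0.7826·0.0000 + 0.2174·34.9100] = 7.3636; exercise value = 0.0000 ≤ continuation, so V_uu = 7.3636
Node ud (S = 96.6): continuation = e^(−0.03)·[0.7826·34.9100 + 0.2174·88.0400] = 45.0850; exercise value = 49.4000 > continuation, so V_ud = 49.4000 (exercise)
Node dd (S = 50.4): continuation = e^(−0.03)·[0.7826·88.0400 + 0.2174·115.7600] = 91.2850; exercise value = 95.6000 > continuation, so V_dd = 95.6000 (exercise)
Node u (S = 161): continuation = e^(−0.03)·[0.7826·7.3636 + 0.2174·49.4000] = 16.0128; exercise value = 0.0000 ≤ continuation, so V_u = 16.0128
Node d (S = 84): continuation = e^(−0.03)·[0.7826·49.4000 + 0.2174·95.6000] = 57.6850; exercise value = 62.0000 > continuation, so V_d = 62.0000 (exercise)
Node 0 (S = 140): continuation = e^(−0.03)·[0.7826·16.0128 + 0.2174·62.0000] = 25.2397; exercise value = 6.0000 ≤ continuation, so V_0 = 25.2397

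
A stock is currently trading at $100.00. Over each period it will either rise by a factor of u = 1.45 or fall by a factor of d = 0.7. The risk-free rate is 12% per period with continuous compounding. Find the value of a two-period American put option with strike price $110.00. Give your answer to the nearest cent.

Risk-neutral probability p = (e^0.12 − 0.7)/(1.45 − 0.7) = 0.4275/0.7500 = 0.5700
Terminal stock prices: S_uu = 210.2, S_ud = 101.5, S_dd = 49
Terminal payoffs (K − S): max(-100.2, 0) = 0, max(8.5, 0) = 8.5, max(61, 0) = 61
Node u (S = 145): continuation = e^(−0.12)·[0.5700·0.0000 + 0.4300·8.5000] = 3.2417; exercise value = 0.0000 ≤ continuation, so V_u = 3.2417
Node d (S = 70): continuation = e^(−0.12)·[0.5700·8.5000 + 0.4300·61.0000] = 27.5612; exercise value = 40.0000 > continuation, so V_d = 40.0000 (exercise)
Node 0 (S = 100): continuation = e^(−0.12)·[0.5700·3.2417 + 0.4300·40.0000] = 16.8940; exercise value = 10.0000 ≤ continuation, so V_0 = 16.8940

$16.89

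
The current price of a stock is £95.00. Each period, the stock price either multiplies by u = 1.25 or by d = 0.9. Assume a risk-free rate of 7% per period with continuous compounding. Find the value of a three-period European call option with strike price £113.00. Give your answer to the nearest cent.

£13.21

Risk-neutral probability p = (e^0.07 − 0.9)/(1.25 − 0.9) = 0.1725/0.3500 = 0.4929
Terminal stock prices: S_uuu = 185.5, S_uud = 133.6, S_udd = 96.19, S_ddd = 69.26
Terminal payoffs (S − K): max(72.55, 0) = 72.55, max(20.59, 0) = 20.59, max(-16.81, 0) = 0, max(-43.74, 0) = 0
Node uu (S = 148.4): V_uu = e^(−0.07)·[0.4929·72.5469 + 0.5071·20.5938] = 43.0770
Node ud (S = 106.9): V_ud = e^(−0.07)·[0.4929·20.5938 + 0.5071·0.0000] = 9.4640
Node dd (S = 76.95): V_dd = e^(−0.07)·[0.4929·0.0000 + 0.5071·0.0000] = 0.0000
Node u (S = 118.8): V_u = e^(−0.07)·[0.4929·43.0770 + 0.5071·9.4640] = 24.2713
Node d (S = 85.5): V_d = e^(−0.07)·[0.4929·9.4640 + 0.5071·0.0000] = 4.3493
Node 0 (S = 95): V_0 = e^(−0.07)·[0.4929·24.2713 + 0.5071·4.3493] = 13.2106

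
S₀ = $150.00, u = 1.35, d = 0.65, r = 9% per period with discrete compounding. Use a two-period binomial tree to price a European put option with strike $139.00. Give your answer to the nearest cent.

Risk-neutral probability p = (1 + 0.09 − 0.65)/(1.35 − 0.65) = 0.4400/0.7000 = 0.6286
Terminal stock prices: S_uu = 273.4, S_ud = 131.6, S_dd = 63.38
Terminal payoffs (K − S): max(-134.4, 0) = 0, max(7.375, 0) = 7.375, max(75.62, 0) = 75.62
Node u (S = 202.5): V_u = 1/1.09·[0.6286·0.0000 + 0.3714·7.3750] = 2.5131
Node d (S = 97.5): V_d = 1/1.09·[0.6286·7.3750 + 0.3714·75.6250] = 30.0229
Node 0 (S = 150): V_0 = 1/1.09·[0.6286·2.5131 + 0.3714·30.0229] = 11.6799

$11.68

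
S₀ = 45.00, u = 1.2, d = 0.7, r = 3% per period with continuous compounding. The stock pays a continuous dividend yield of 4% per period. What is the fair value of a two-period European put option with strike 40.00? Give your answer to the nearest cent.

Per-period risk-free factor R = e^0.03 = 1.0305; dividend-adjusted growth = e^(0.03−0.04) = 0.9900.
Risk-neutral probability p = (0.9900 − 0.7)/(1.2 − 0.7) = 0.2900/0.5000 = 0.5801
Terminal stock prices: S_uu = 64.8, S_ud = 37.8, S_dd = 22.05
Terminal payoffs (K − S): max(-24.8, 0) = 0, max(2.2, 0) = 2.2, max(17.95, 0) = 17.95
Node u (S = 54): V_u = e^(−0.03)·[0.5801·0.0000 + 0.4199·2.2000] = 0.8965
Node d (S = 31.5): V_d = e^(−0.03)·[0.5801·2.2000 + 0.4199·17.9500] = 8.5530
Node 0 (S = 45): V_0 = e^(−0.03)·[0.5801·0.8965 + 0.4199·8.5530] = 3.9899

3.99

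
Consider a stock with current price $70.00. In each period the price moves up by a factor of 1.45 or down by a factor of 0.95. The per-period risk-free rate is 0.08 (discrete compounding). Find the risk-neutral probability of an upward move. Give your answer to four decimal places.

p = 0.2600

Risk-neutral probability p = (1 + 0.08 − 0.95)/(1.45 − 0.95) = 0.1300/0.5000 = 0.2600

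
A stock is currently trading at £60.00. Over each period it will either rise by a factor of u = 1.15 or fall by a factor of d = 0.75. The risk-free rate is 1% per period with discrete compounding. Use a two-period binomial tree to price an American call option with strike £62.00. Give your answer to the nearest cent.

£7.19

Risk-neutral probability p = (1 + 0.01 − 0.75)/(1.15 − 0.75) = 0.2600/0.4000 = 0.6500
Terminal stock prices: S_uu = 79.35, S_ud = 51.75, S_dd = 33.75
Terminal payoffs (S − K): max(17.35, 0) = 17.35, max(-10.25, 0) = 0, max(-28.25, 0) = 0
Node u (S = 69): continuation = 1/1.01·[0.6500·17.3500 + 0.3500·0.0000] = 11.1658; exercise value = 7.0000 ≤ continuation, so V_u = 11.1658
Node d (S = 45): continuation = 1/1.01·[0.6500·0.0000 + 0.3500·0.0000] = 0.0000; exercise value = 0.0000 ≤ continuation, so V_d = 0.0000
Node 0 (S = 60): continuation = 1/1.01·[0.6500·11.1658 + 0.3500·0.0000] = 7.1859; exercise value = 0.0000 ≤ continuation, so V_0 = 7.1859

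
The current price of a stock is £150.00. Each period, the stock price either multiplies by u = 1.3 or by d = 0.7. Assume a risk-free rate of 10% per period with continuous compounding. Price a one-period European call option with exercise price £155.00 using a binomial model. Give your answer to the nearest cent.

Risk-neutral probability p = (e^0.1 − 0.7)/(1.3 − 0.7) = 0.4052/0.6000 = 0.6753
Terminal stock prices: S_u = 195, S_d = 105
Terminal payoffs (S − K): max(40, 0) = 40, max(-50, 0) = 0
Node 0 (S = 150): V_0 = e^(−0.1)·[0.6753·40.0000 + 0.3247·0.0000] = 24.4409

£24.44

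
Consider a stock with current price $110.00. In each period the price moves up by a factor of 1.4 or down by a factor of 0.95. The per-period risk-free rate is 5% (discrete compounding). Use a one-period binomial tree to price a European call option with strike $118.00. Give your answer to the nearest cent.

$7.62

Risk-neutral probability p = (1 + 0.05 − 0.95)/(1.4 − 0.95) = 0.1000/0.4500 = 0.2222
Terminal stock prices: S_u = 154, S_d = 104.5
Terminal payoffs (S − K): max(36, 0) = 36, max(-13.5, 0) = 0
Node 0 (S = 110): V_0 = 1/1.05·[0.2222·36.0000 + 0.7778·0.0000] = 7.6190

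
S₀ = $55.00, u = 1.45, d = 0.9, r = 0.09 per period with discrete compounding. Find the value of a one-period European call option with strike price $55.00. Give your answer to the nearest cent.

$7.84

Risk-neutral probability p = (1 + 0.09 − 0.9)/(1.45 − 0.9) = 0.1900/0.5500 = 0.3455
Terminal stock prices: S_u = 79.75, S_d = 49.5
Terminal payoffs (S − K): max(24.75, 0) = 24.75, max(-5.5, 0) = 0
Node 0 (S = 55): V_0 = 1/1.09·[0.3455·24.7500 + 0.6545·0.0000] = 7.8440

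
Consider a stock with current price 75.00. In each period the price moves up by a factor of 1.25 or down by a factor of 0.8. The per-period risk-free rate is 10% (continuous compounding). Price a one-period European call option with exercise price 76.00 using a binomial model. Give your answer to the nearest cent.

Risk-neutral probability p = (e^0.1 − 0.8)/(1.25 − 0.8) = 0.3052/0.4500 = 0.6782
Terminal stock prices: S_u = 93.75, S_d = 60
Terminal payoffs (S − K): max(17.75, 0) = 17.75, max(-16, 0) = 0
Node 0 (S = 75): V_0 = e^(−0.1)·[0.6782·17.7500 + 0.3218·0.0000] = 10.8918

10.89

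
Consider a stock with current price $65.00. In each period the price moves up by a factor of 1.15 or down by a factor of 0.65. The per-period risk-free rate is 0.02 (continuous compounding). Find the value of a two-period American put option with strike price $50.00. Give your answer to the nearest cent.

$2.23

Risk-neutral probability p = (e^0.02 − 0.65)/(1.15 − 0.65) = 0.3702/0.5000 = 0.7404
Terminal stock prices: S_uu = 85.96, S_ud = 48.59, S_dd = 27.46
Terminal payoffs (K − S): max(-35.96, 0) = 0, max(1.413, 0) = 1.413, max(22.54, 0) = 22.54
Node u (S = 74.75): continuation = e^(−0.02)·[0.7404·0.0000 + 0.2596·1.4125] = 0.3594; exercise value = 0.0000 ≤ continuation, so V_u = 0.3594
Node d (S = 42.25): continuation = e^(−0.02)·[0.7404·1.4125 + 0.2596·22.5375] = 6.7599; exercise value = 7.7500 > continuation, so V_d = 7.7500 (exercise)
Node 0 (S = 65): continuation = e^(−0.02)·[0.7404·0.3594 + 0.2596·7.7500] = 2.2329; exercise value = 0.0000 ≤ continuation, so V_0 = 2.2329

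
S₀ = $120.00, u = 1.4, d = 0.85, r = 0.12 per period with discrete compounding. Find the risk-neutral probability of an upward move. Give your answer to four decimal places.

Risk-neutral probability p = (1 + 0.12 − 0.85)/(1.4 − 0.85) = 0.2700/0.5500 = 0.4909

p = 0.4909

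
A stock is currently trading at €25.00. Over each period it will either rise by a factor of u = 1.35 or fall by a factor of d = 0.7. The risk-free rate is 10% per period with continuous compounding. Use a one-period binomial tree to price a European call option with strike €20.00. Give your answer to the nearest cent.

€7.76

Risk-neutral probability p = (e^0.1 − 0.7)/(1.35 − 0.7) = 0.4052/0.6500 = 0.6233
Terminal stock prices: S_u = 33.75, S_d = 17.5
Terminal payoffs (S − K): max(13.75, 0) = 13.75, max(-2.5, 0) = 0
Node 0 (S = 25): V_0 = e^(−0.1)·[0.6233·13.7500 + 0.3767·0.0000] = 7.7553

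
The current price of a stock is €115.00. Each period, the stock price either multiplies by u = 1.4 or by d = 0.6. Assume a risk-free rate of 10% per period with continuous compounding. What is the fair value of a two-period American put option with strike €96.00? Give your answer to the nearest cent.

€9.00

Risk-neutral probability p = (e^0.1 − 0.6)/(1.4 − 0.6) = 0.5052/0.8000 = 0.6315
Terminal stock prices: S_uu = 225.4, S_ud = 96.6, S_dd = 41.4
Terminal payoffs (K − S): max(-129.4, 0) = 0, max(-0.6, 0) = 0, max(54.6, 0) = 54.6
Node u (S = 161): continuation = e^(−0.1)·[0.6315·0.0000 + 0.3685·0.0000] = 0.0000; exercise value = 0.0000 ≤ continuation, so V_u = 0.0000
Node d (S = 69): continuation = e^(−0.1)·[0.6315·0.0000 + 0.3685·54.6000] = 18.2072; exercise value = 27.0000 > continuation, so V_d = 27.0000 (exercise)
Node 0 (S = 115): continuation = e^(−0.1)·[0.6315·0.0000 + 0.3685·27.0000] = 9.0036; exercise value = 0.0000 ≤ continuation, so V_0 = 9.0036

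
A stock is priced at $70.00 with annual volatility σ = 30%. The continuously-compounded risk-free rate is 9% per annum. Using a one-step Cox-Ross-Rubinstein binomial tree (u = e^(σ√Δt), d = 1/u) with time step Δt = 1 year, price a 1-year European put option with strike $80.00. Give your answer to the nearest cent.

CRR parameters: u = e^(σ√Δt) = e^(0.3·√1) = 1.3499, d = 1/u = 0.7408
Per-period rate: rΔt = 0.09·1 = 0.09, so R = e^0.09 = 1.0942
Risk-neutral probability p = (e^0.09 − 0.7408)/(1.3499 − 0.7408) = 0.3534/0.6090 = 0.5802
Terminal stock prices: S_u = 94.49, S_d = 51.86
Terminal payoffs (K − S): max(-14.49, 0) = 0, max(28.14, 0) = 28.14
Node 0 (S = 70): V_0 = e^(−0.09)·[0.5802·0.0000 + 0.4198·28.1427] = 10.7979

$10.80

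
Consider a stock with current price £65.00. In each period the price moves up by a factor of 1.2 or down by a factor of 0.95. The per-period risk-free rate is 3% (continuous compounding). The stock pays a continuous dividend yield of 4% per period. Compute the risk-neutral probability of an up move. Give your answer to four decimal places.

Per-period risk-free factor R = e^0.03 = 1.0305; dividend-adjusted growth = e^(0.03−0.04) = 0.9900.
Risk-neutral probability p = (0.9900 − 0.95)/(1.2 − 0.95) = 0.0400/0.2500 = 0.1602

p = 0.1602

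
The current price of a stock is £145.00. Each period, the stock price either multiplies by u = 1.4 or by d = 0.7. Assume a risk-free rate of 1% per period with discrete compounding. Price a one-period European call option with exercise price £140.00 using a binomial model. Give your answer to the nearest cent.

£27.62

Risk-neutral probability p = (1 + 0.01 − 0.7)/(1.4 − 0.7) = 0.3100/0.7000 = 0.4429
Terminal stock prices: S_u = 203, S_d = 101.5
Terminal payoffs (S − K): max(63, 0) = 63, max(-38.5, 0) = 0
Node 0 (S = 145): V_0 = 1/1.01·[0.4429·63.0000 + 0.5571·0.0000] = 27.6238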